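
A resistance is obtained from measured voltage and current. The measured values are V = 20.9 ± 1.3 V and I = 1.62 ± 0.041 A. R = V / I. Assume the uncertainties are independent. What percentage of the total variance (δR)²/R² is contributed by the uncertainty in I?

(δR/R)² = (1·δV/V)² + (-1·δI/I)²
  V term: (1×0.0622)² = 0.00387
  I term: (-1×0.0253)² = 0.000641
Total = 0.00451. Share from I = 0.000641/0.00451 = 0.142.

14.2%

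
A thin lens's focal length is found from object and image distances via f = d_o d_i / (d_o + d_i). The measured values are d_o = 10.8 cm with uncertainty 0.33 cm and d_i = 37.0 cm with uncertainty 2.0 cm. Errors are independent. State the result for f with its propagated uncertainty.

8.36 ± 0.223 cm

∂f/∂d_o = (d_i/(d_o+d_i))² = 0.599;  ∂f/∂d_i = (d_o/(d_o+d_i))² = 0.0510
δf = √((∂f/∂d_o · δd_o)² + (∂f/∂d_i · δd_i)²) = √(0.0391 + 0.0104) = 0.223 cm
f = 8.36 cm.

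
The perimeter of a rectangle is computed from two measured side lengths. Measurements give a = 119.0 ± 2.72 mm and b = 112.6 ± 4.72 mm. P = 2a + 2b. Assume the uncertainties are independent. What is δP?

10.9 mm

P is a linear combination, so absolute uncertainties add in quadrature:
  (2·δa)² = 29.6;  (2·δb)² = 89.1
δP = √(119) = 10.9 mm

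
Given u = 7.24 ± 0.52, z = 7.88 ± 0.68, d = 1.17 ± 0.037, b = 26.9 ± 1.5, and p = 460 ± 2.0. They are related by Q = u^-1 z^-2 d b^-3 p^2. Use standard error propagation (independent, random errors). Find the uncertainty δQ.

Each factor contributes (exponent × relative error)² to (δQ/Q)²:
  (-1·δu/u)² = (-1×0.0718)² = 0.00516;  (-2·δz/z)² = (-2×0.0863)² = 0.0298;  (1·δd/d)² = (1×0.0316)² = 0.00100;  (-3·δb/b)² = (-3×0.0558)² = 0.0280;  (2·δp/p)² = (2×0.00435)² = 7.56e-05
δQ/Q = √(0.0640) = 0.253
Q = 0.0283, so δQ = 0.253 × 0.0283 = 0.00716.

0.00716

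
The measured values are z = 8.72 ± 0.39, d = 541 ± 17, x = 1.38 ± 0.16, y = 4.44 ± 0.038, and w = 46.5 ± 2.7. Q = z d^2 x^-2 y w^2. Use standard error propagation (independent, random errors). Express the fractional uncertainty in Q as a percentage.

27.1%

Each factor contributes (exponent × relative error)² to (δQ/Q)²:
  (1·δz/z)² = (1×0.0447)² = 0.00200;  (2·δd/d)² = (2×0.0314)² = 0.00395;  (-2·δx/x)² = (-2×0.116)² = 0.0538;  (1·δy/y)² = (1×0.00856)² = 7.32e-05;  (2·δw/w)² = (2×0.0581)² = 0.0135
δQ/Q = √(0.0733) = 0.271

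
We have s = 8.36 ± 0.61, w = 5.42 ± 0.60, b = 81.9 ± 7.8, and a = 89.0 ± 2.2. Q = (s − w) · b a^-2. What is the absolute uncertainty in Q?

Let u = s − w = 2.94. δu = √(δs² + δw²) = √(0.372 + 0.360) = 0.856, so δu/u = 0.291.
Q is then a monomial in u, b, a:
δQ/Q = √((δu/u)² + (1·δb/b)² + (-2·δa/a)²) = √(0.0847 + 0.00907 + 0.00244) = 0.310
Q = 0.0304, so δQ = 0.310 × 0.0304 = 0.00943.

0.00943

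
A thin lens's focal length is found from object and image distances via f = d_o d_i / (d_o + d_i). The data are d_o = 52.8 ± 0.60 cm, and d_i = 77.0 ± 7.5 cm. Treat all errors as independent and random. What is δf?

1.26 cm

∂f/∂d_o = (d_i/(d_o+d_i))² = 0.352;  ∂f/∂d_i = (d_o/(d_o+d_i))² = 0.165
δf = √((∂f/∂d_o · δd_o)² + (∂f/∂d_i · δd_i)²) = √(0.0446 + 1.54) = 1.26 cm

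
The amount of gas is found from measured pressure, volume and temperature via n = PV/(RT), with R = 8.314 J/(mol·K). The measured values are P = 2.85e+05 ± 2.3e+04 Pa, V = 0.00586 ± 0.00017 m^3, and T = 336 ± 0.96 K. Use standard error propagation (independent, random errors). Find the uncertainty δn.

0.0513 mol

For a monomial n ∝ P, V, T^-1, fractional errors add in quadrature:
  (1·δP/P)² = (1×0.0807)² = 0.00651;  (1·δV/V)² = (1×0.0290)² = 0.000842;  (-1·δT/T)² = (-1×0.00286)² = 8.16e-06
δn/n = √(0.00736) = 0.0858
n = 0.598 mol, so δn = 0.0858 × 0.598 = 0.0513 mol.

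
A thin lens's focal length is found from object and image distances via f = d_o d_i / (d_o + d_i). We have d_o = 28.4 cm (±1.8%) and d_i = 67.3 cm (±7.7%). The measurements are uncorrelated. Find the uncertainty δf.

∂f/∂d_o = (d_i/(d_o+d_i))² = 0.495;  ∂f/∂d_i = (d_o/(d_o+d_i))² = 0.0881
δf = √((∂f/∂d_o · δd_o)² + (∂f/∂d_i · δd_i)²) = √(0.0639 + 0.208) = 0.522 cm

0.522 cm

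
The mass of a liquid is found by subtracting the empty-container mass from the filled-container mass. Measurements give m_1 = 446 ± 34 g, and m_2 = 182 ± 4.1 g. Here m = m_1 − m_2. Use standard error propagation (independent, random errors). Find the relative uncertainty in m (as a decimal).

Absolute uncertainties add in quadrature for a linear combination:
  (δm_1)² = 1160;  (δm_2)² = 16.8
δm = √(1170) = 34.2 g
m = 264 g, so δm/m = 34.2/264 = 0.130.

0.130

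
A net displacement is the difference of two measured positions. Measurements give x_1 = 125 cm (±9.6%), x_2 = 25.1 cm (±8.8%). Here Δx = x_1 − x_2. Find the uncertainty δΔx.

12.2 cm

Δx is a linear combination, so absolute uncertainties add in quadrature:
  (δx_1)² = 144;  (δx_2)² = 4.88
δΔx = √(149) = 12.2 cm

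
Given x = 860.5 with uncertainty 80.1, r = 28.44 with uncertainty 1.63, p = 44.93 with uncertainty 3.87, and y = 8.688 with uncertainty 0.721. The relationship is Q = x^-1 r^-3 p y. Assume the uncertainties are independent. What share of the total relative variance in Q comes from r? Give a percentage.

(δQ/Q)² = (-1·δx/x)² + (-3·δr/r)² + (1·δp/p)² + (1·δy/y)²
  x term: (-1×0.0931)² = 0.00866
  r term: (-3×0.0573)² = 0.0296
  p term: (1×0.0861)² = 0.00742
  y term: (1×0.0830)² = 0.00689
Total = 0.0525. Share from r = 0.0296/0.0525 = 0.563.

56.3%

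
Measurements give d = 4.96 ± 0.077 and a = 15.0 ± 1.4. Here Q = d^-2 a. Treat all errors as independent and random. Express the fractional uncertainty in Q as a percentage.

Q is a product of powers, so relative uncertainties combine in quadrature:
  (-2·δd/d)² = (-2×0.0155)² = 0.000964;  (1·δa/a)² = (1×0.0933)² = 0.00871
δQ/Q = √(0.00968) = 0.0984

9.84%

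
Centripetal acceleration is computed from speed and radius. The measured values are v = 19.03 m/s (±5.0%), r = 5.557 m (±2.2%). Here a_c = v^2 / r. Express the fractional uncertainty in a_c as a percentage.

Each factor contributes (exponent × relative error)² to (δa_c/a_c)²:
  (2·δv/v)² = (2×0.0500)² = 0.0100;  (-1·δr/r)² = (-1×0.0220)² = 0.000484
δa_c/a_c = √(0.0105) = 0.102

10.2%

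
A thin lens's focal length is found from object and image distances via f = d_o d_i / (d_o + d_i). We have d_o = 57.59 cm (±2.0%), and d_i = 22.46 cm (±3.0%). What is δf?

∂f/∂d_o = (d_i/(d_o+d_i))² = 0.0787;  ∂f/∂d_i = (d_o/(d_o+d_i))² = 0.518
δf = √((∂f/∂d_o · δd_o)² + (∂f/∂d_i · δd_i)²) = √(0.00822 + 0.122) = 0.360 cm

0.360 cm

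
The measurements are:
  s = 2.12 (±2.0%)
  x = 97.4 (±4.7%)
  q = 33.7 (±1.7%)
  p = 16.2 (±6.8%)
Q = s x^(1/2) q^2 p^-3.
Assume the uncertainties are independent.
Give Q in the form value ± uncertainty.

For a monomial Q ∝ s, x^(1/2), q^2, p^-3, fractional errors add in quadrature:
  (1·δs/s)² = (1×0.0200)² = 0.000400;  (½·δx/x)² = (0.5×0.0470)² = 0.000552;  (2·δq/q)² = (2×0.0170)² = 0.00116;  (-3·δp/p)² = (-3×0.0680)² = 0.0416
δQ/Q = √(0.0437) = 0.209
Q = 5.59, so δQ = 0.209 × 5.59 = 1.17.

5.59 ± 1.17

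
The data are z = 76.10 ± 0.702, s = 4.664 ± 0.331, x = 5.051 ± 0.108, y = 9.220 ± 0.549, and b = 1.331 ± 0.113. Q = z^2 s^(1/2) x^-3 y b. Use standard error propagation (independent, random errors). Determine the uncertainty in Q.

Each factor contributes (exponent × relative error)² to (δQ/Q)²:
  (2·δz/z)² = (2×0.00922)² = 0.000340;  (½·δs/s)² = (0.5×0.0710)² = 0.00126;  (-3·δx/x)² = (-3×0.0214)² = 0.00411;  (1·δy/y)² = (1×0.0595)² = 0.00355;  (1·δb/b)² = (1×0.0849)² = 0.00721
δQ/Q = √(0.0165) = 0.128
Q = 1191, so δQ = 0.128 × 1191 = 153.

153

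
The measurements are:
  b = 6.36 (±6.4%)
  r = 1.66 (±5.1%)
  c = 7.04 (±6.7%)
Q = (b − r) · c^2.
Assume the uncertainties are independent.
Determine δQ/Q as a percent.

Let u = b − r = 4.70. δu = √(δb² + δr²) = √(0.166 + 0.00717) = 0.416, so δu/u = 0.0885.
Q is then a monomial in u, c:
δQ/Q = √((δu/u)² + (2·δc/c)²) = √(0.00782 + 0.0180) = 0.161

16.1%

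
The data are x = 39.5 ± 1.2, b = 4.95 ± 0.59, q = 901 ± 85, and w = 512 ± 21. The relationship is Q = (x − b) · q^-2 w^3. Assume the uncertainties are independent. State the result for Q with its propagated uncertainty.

Let u = x − b = 34.5. δu = √(δx² + δb²) = √(1.44 + 0.348) = 1.34, so δu/u = 0.0387.
Q is then a monomial in u, q, w:
δQ/Q = √((δu/u)² + (-2·δq/q)² + (3·δw/w)²) = √(0.00150 + 0.0356 + 0.0151) = 0.229
Q = 5710, so δQ = 0.229 × 5710 = 1310.

5710 ± 1310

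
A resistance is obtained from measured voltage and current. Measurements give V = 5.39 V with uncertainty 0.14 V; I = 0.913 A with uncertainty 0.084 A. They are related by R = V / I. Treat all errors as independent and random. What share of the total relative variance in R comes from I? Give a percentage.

(δR/R)² = (1·δV/V)² + (-1·δI/I)²
  V term: (1×0.0260)² = 0.000675
  I term: (-1×0.0920)² = 0.00846
Total = 0.00914. Share from I = 0.00846/0.00914 = 0.926.

92.6%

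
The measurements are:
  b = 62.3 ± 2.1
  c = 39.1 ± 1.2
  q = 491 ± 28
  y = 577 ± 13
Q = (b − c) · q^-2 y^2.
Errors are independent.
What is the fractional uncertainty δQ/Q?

0.161

Let u = b − c = 23.2. δu = √(δb² + δc²) = √(4.41 + 1.44) = 2.42, so δu/u = 0.104.
Q is then a monomial in u, q, y:
δQ/Q = √((δu/u)² + (-2·δq/q)² + (2·δy/y)²) = √(0.0109 + 0.0130 + 0.00203) = 0.161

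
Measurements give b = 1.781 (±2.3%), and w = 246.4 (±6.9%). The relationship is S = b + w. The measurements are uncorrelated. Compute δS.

Absolute uncertainties add in quadrature for a linear combination:
  (δb)² = 0.00168;  (δw)² = 289
δS = √(289) = 17.0

17.0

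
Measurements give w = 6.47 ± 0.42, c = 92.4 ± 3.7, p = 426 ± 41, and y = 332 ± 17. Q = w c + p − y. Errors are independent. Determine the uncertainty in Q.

63.6

Let h = w·c = 598. δh/h = √((1·δw/w)² + (1·δc/c)²) = √(0.00421 + 0.00160) = 0.0763, so δh = 45.6.
Q = h + p − y: δQ = √(δh² + δp² + δy²) = √(2080 + 1680 + 289) = 63.6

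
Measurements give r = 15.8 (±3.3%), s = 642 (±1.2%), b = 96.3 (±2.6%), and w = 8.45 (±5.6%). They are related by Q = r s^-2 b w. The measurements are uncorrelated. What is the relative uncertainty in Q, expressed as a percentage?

For a monomial Q ∝ r, s^-2, b, w, fractional errors add in quadrature:
  (1·δr/r)² = (1×0.0330)² = 0.00109;  (-2·δs/s)² = (-2×0.0120)² = 0.000576;  (1·δb/b)² = (1×0.0260)² = 0.000676;  (1·δw/w)² = (1×0.0560)² = 0.00314
δQ/Q = √(0.00548) = 0.0740

7.40%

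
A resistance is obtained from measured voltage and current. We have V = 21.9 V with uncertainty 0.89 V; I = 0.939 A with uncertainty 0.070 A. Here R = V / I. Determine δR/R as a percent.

Since R is a product/quotient, work with relative uncertainties:
  (1·δV/V)² = (1×0.0406)² = 0.00165;  (-1·δI/I)² = (-1×0.0745)² = 0.00556
δR/R = √(0.00721) = 0.0849

8.49%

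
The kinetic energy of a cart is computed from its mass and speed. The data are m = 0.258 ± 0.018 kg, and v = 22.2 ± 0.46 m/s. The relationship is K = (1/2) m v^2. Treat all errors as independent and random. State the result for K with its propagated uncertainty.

63.6 ± 5.16 J

Each factor contributes (exponent × relative error)² to (δK/K)²:
  (1·δm/m)² = (1×0.0698)² = 0.00487;  (2·δv/v)² = (2×0.0207)² = 0.00172
δK/K = √(0.00658) = 0.0811
K = 63.6 J, so δK = 0.0811 × 63.6 = 5.16 J.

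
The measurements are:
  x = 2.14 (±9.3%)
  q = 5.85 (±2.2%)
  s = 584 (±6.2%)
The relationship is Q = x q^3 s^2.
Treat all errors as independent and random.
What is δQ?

2.46e+07

Relative error in a monomial: (δQ/Q)² = Σ (nᵢ · δxᵢ/xᵢ)².
  (1·δx/x)² = (1×0.0930)² = 0.00865;  (3·δq/q)² = (3×0.0220)² = 0.00436;  (2·δs/s)² = (2×0.0620)² = 0.0154
δQ/Q = √(0.0284) = 0.168
Q = 1.46e+08, so δQ = 0.168 × 1.46e+08 = 2.46e+07.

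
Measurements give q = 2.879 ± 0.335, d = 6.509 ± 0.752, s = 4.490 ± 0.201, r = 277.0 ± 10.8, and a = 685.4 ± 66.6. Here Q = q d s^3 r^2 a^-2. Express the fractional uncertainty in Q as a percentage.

29.8%

For a monomial Q ∝ q, d, s^3, r^2, a^-2, fractional errors add in quadrature:
  (1·δq/q)² = (1×0.116)² = 0.0135;  (1·δd/d)² = (1×0.116)² = 0.0133;  (3·δs/s)² = (3×0.0448)² = 0.0180;  (2·δr/r)² = (2×0.0390)² = 0.00608;  (-2·δa/a)² = (-2×0.0972)² = 0.0378
δQ/Q = √(0.0888) = 0.298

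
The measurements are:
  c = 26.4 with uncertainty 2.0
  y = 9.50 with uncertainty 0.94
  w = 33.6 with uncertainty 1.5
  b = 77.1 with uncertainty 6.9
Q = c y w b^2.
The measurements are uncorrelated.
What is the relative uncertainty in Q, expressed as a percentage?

Relative error in a monomial: (δQ/Q)² = Σ (nᵢ · δxᵢ/xᵢ)².
  (1·δc/c)² = (1×0.0758)² = 0.00574;  (1·δy/y)² = (1×0.0989)² = 0.00979;  (1·δw/w)² = (1×0.0446)² = 0.00199;  (2·δb/b)² = (2×0.0895)² = 0.0320
δQ/Q = √(0.0496) = 0.223

22.3%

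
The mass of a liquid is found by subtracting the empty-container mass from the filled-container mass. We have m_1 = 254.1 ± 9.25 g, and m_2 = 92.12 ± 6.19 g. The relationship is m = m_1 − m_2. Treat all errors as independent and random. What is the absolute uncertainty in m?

Each term contributes (cᵢ δxᵢ)² to (δm)²:
  (δm_1)² = 85.6;  (δm_2)² = 38.3
δm = √(124) = 11.1 g

11.1 g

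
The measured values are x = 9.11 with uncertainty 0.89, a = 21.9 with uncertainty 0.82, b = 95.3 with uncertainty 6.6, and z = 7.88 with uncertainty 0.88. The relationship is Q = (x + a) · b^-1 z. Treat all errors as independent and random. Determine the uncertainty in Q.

0.351

Let u = x + a = 31.0. δu = √(δx² + δa²) = √(0.792 + 0.672) = 1.21, so δu/u = 0.0390.
Q is then a monomial in u, b, z:
δQ/Q = √((δu/u)² + (-1·δb/b)² + (1·δz/z)²) = √(0.00152 + 0.00480 + 0.0125) = 0.137
Q = 2.56, so δQ = 0.137 × 2.56 = 0.351.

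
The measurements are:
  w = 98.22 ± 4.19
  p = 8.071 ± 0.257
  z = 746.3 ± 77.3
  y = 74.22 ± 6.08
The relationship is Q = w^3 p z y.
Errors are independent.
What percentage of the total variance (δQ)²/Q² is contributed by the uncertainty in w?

(δQ/Q)² = (3·δw/w)² + (1·δp/p)² + (1·δz/z)² + (1·δy/y)²
  w term: (3×0.0427)² = 0.0164
  p term: (1×0.0318)² = 0.00101
  z term: (1×0.104)² = 0.0107
  y term: (1×0.0819)² = 0.00671
Total = 0.0348. Share from w = 0.0164/0.0348 = 0.470.

47.0%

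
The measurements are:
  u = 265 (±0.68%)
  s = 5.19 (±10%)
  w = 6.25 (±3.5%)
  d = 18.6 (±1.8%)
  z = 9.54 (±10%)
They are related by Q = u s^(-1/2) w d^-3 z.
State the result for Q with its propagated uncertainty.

1.08 ± 0.139

Each factor contributes (exponent × relative error)² to (δQ/Q)²:
  (1·δu/u)² = (1×0.00680)² = 4.62e-05;  (−½·δs/s)² = (-0.5×0.100)² = 0.00250;  (1·δw/w)² = (1×0.0350)² = 0.00123;  (-3·δd/d)² = (-3×0.0180)² = 0.00292;  (1·δz/z)² = (1×0.100)² = 0.0100
δQ/Q = √(0.0167) = 0.129
Q = 1.08, so δQ = 0.129 × 1.08 = 0.139.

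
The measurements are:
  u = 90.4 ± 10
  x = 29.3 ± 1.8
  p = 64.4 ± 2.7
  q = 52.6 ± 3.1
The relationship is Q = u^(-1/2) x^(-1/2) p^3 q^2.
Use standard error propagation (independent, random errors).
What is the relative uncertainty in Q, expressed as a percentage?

Q is a product of powers, so relative uncertainties combine in quadrature:
  (−½·δu/u)² = (-0.5×0.111)² = 0.00306;  (−½·δx/x)² = (-0.5×0.0614)² = 0.000944;  (3·δp/p)² = (3×0.0419)² = 0.0158;  (2·δq/q)² = (2×0.0589)² = 0.0139
δQ/Q = √(0.0337) = 0.184

18.4%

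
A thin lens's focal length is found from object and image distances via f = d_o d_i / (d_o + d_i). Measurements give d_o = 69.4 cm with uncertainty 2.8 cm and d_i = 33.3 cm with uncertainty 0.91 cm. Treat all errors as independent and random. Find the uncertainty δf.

∂f/∂d_o = (d_i/(d_o+d_i))² = 0.105;  ∂f/∂d_i = (d_o/(d_o+d_i))² = 0.457
δf = √((∂f/∂d_o · δd_o)² + (∂f/∂d_i · δd_i)²) = √(0.0867 + 0.173) = 0.509 cm

0.509 cm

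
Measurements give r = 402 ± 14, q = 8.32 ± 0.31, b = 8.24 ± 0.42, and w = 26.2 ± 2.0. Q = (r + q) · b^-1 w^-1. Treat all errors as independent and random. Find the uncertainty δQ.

Let u = r + q = 410. δu = √(δr² + δq²) = √(196 + 0.0961) = 14.0, so δu/u = 0.0341.
Q is then a monomial in u, b, w:
δQ/Q = √((δu/u)² + (-1·δb/b)² + (-1·δw/w)²) = √(0.00116 + 0.00260 + 0.00583) = 0.0979
Q = 1.90, so δQ = 0.0979 × 1.90 = 0.186.

0.186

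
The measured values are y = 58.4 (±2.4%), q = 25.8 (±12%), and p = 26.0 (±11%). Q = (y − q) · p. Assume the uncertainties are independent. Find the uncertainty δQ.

128

Let u = y − q = 32.6. δu = √(δy² + δq²) = √(1.96 + 9.59) = 3.40, so δu/u = 0.104.
Q is then a monomial in u, p:
δQ/Q = √((δu/u)² + (1·δp/p)²) = √(0.0109 + 0.0121) = 0.152
Q = 848, so δQ = 0.152 × 848 = 128.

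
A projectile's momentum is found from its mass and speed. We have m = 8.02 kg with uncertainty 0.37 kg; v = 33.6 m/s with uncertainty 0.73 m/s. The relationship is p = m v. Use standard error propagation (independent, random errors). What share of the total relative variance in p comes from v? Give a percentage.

(δp/p)² = (1·δm/m)² + (1·δv/v)²
  m term: (1×0.0461)² = 0.00213
  v term: (1×0.0217)² = 0.000472
Total = 0.00260. Share from v = 0.000472/0.00260 = 0.182.

18.2%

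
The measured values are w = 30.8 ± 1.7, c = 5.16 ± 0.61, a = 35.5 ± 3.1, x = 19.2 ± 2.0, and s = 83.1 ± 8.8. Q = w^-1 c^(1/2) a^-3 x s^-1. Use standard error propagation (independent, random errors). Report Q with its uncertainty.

(3.81 ± 1.19) × 10^-7

Relative error in a monomial: (δQ/Q)² = Σ (nᵢ · δxᵢ/xᵢ)².
  (-1·δw/w)² = (-1×0.0552)² = 0.00305;  (½·δc/c)² = (0.5×0.118)² = 0.00349;  (-3·δa/a)² = (-3×0.0873)² = 0.0686;  (1·δx/x)² = (1×0.104)² = 0.0109;  (-1·δs/s)² = (-1×0.106)² = 0.0112
δQ/Q = √(0.0972) = 0.312
Q = 3.81e-07, so δQ = 0.312 × 3.81e-07 = 1.19e-07.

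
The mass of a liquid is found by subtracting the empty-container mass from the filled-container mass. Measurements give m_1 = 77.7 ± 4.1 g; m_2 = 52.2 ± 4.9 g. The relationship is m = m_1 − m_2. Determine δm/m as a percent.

Each term contributes (cᵢ δxᵢ)² to (δm)²:
  (δm_1)² = 16.8;  (δm_2)² = 24.0
δm = √(40.8) = 6.39 g
m = 25.5 g, so δm/m = 6.39/25.5 = 0.251.

25.1%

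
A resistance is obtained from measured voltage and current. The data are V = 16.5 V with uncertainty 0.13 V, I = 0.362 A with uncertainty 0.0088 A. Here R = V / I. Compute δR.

Since R is a product/quotient, work with relative uncertainties:
  (1·δV/V)² = (1×0.00788)² = 6.21e-05;  (-1·δI/I)² = (-1×0.0243)² = 0.000591
δR/R = √(0.000653) = 0.0256
R = 45.6 Ω, so δR = 0.0256 × 45.6 = 1.16 Ω.

1.16 Ω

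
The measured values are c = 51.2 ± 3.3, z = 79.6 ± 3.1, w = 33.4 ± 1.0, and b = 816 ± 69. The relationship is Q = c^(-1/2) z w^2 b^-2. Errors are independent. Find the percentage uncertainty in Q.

Q is a product of powers, so relative uncertainties combine in quadrature:
  (−½·δc/c)² = (-0.5×0.0645)² = 0.00104;  (1·δz/z)² = (1×0.0389)² = 0.00152;  (2·δw/w)² = (2×0.0299)² = 0.00359;  (-2·δb/b)² = (-2×0.0846)² = 0.0286
δQ/Q = √(0.0347) = 0.186

18.6%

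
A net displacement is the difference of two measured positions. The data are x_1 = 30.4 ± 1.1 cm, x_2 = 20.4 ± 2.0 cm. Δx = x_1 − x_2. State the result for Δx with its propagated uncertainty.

For a sum/difference, combine absolute errors in quadrature:
  (δx_1)² = 1.21;  (δx_2)² = 4.00
δΔx = √(5.21) = 2.28 cm
Δx = 10.0 cm.

10.0 ± 2.28 cm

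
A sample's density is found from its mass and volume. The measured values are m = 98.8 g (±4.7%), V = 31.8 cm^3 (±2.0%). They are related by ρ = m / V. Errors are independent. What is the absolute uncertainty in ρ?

0.159 g/cm^3

For a monomial ρ ∝ m, V^-1, fractional errors add in quadrature:
  (1·δm/m)² = (1×0.0470)² = 0.00221;  (-1·δV/V)² = (-1×0.0200)² = 0.000400
δρ/ρ = √(0.00261) = 0.0511
ρ = 3.11 g/cm^3, so δρ = 0.0511 × 3.11 = 0.159 g/cm^3.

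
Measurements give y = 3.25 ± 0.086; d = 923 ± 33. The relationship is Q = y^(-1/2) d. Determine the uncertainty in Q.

Each factor contributes (exponent × relative error)² to (δQ/Q)²:
  (−½·δy/y)² = (-0.5×0.0265)² = 0.000175;  (1·δd/d)² = (1×0.0358)² = 0.00128
δQ/Q = √(0.00145) = 0.0381
Q = 512, so δQ = 0.0381 × 512 = 19.5.

19.5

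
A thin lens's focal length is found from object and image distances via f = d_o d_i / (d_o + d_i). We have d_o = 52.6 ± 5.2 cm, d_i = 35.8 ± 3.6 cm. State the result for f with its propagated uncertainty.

∂f/∂d_o = (d_i/(d_o+d_i))² = 0.164;  ∂f/∂d_i = (d_o/(d_o+d_i))² = 0.354
δf = √((∂f/∂d_o · δd_o)² + (∂f/∂d_i · δd_i)²) = √(0.727 + 1.62) = 1.53 cm
f = 21.3 cm.

21.3 ± 1.53 cm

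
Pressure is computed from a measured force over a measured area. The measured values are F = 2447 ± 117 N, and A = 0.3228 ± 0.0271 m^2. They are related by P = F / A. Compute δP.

732 Pa

Each factor contributes (exponent × relative error)² to (δP/P)²:
  (1·δF/F)² = (1×0.0478)² = 0.00229;  (-1·δA/A)² = (-1×0.0840)² = 0.00705
δP/P = √(0.00933) = 0.0966
P = 7581 Pa, so δP = 0.0966 × 7581 = 732 Pa.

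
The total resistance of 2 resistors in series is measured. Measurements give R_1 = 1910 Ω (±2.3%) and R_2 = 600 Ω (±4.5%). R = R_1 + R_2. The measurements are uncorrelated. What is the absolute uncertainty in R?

51.6 Ω

Sums and differences: (δR)² = Σ (cᵢ δxᵢ)².
  (δR_1)² = 1930;  (δR_2)² = 729
δR = √(2660) = 51.6 Ω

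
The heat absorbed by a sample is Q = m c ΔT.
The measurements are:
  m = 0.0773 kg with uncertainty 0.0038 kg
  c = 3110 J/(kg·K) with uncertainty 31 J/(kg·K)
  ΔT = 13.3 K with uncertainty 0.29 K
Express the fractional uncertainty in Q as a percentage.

Relative error in a monomial: (δQ/Q)² = Σ (nᵢ · δxᵢ/xᵢ)².
  (1·δm/m)² = (1×0.0492)² = 0.00242;  (1·δc/c)² = (1×0.00997)² = 9.94e-05;  (1·δΔT/ΔT)² = (1×0.0218)² = 0.000475
δQ/Q = √(0.00299) = 0.0547

5.47%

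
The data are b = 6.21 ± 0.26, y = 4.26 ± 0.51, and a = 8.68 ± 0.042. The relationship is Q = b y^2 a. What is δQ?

Since Q is a product/quotient, work with relative uncertainties:
  (1·δb/b)² = (1×0.0419)² = 0.00175;  (2·δy/y)² = (2×0.120)² = 0.0573;  (1·δa/a)² = (1×0.00484)² = 2.34e-05
δQ/Q = √(0.0591) = 0.243
Q = 978, so δQ = 0.243 × 978 = 238.

238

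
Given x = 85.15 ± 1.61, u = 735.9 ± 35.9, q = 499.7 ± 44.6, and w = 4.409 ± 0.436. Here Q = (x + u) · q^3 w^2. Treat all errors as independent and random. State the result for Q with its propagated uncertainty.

(1.991 ± 0.669) × 10^12

Let h = x + u = 821.0. δh = √(δx² + δu²) = √(2.59 + 1290) = 35.9, so δh/h = 0.0438.
Q is then a monomial in h, q, w:
δQ/Q = √((δh/h)² + (3·δq/q)² + (2·δw/w)²) = √(0.00192 + 0.0717 + 0.0391) = 0.336
Q = 1.991e+12, so δQ = 0.336 × 1.991e+12 = 6.69e+11.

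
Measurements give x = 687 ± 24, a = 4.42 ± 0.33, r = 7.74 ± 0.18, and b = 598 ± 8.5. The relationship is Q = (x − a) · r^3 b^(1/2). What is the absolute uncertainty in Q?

6.07e+05

Let u = x − a = 683. δu = √(δx² + δa²) = √(576 + 0.109) = 24.0, so δu/u = 0.0352.
Q is then a monomial in u, r, b:
δQ/Q = √((δu/u)² + (3·δr/r)² + (½·δb/b)²) = √(0.00124 + 0.00487 + 5.05e-05) = 0.0785
Q = 7.74e+06, so δQ = 0.0785 × 7.74e+06 = 6.07e+05.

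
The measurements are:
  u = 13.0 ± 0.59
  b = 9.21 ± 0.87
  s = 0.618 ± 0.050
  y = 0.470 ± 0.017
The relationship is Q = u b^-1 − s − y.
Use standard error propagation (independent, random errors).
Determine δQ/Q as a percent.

Let p = u·b^-1 = 1.41. δp/p = √((1·δu/u)² + (-1·δb/b)²) = √(0.00206 + 0.00892) = 0.105, so δp = 0.148.
Q = p − s − y: δQ = √(δp² + δs² + δy²) = √(0.0219 + 0.00250 + 0.000289) = 0.157
Q = 0.324, so δQ/Q = 0.157/0.324 = 0.486.

48.6%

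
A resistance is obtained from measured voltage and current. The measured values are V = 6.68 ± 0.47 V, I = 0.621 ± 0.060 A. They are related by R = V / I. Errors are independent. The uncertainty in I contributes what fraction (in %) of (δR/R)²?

(δR/R)² = (1·δV/V)² + (-1·δI/I)²
  V term: (1×0.0704)² = 0.00495
  I term: (-1×0.0966)² = 0.00934
Total = 0.0143. Share from I = 0.00934/0.0143 = 0.653.

65.3%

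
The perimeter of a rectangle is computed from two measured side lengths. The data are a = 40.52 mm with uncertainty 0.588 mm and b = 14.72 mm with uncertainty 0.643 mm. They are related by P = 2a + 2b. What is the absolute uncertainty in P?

1.74 mm

For a sum/difference, combine absolute errors in quadrature:
  (2·δa)² = 1.38;  (2·δb)² = 1.65
δP = √(3.04) = 1.74 mm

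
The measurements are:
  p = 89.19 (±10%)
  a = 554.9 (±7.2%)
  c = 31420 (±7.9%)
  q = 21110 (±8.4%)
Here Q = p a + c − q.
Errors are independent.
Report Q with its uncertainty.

Let w = p·a = 49490. δw/w = √((1·δp/p)² + (1·δa/a)²) = √(0.0100 + 0.00518) = 0.123, so δw = 6100.
Q = w + c − q: δQ = √(δw² + δc² + δq²) = √(3.72e+07 + 6.16e+06 + 3.14e+06) = 6820
Q = 59800.

59800 ± 6820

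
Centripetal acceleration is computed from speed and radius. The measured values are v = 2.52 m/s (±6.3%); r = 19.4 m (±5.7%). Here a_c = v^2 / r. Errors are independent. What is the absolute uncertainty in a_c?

Relative error in a monomial: (δa_c/a_c)² = Σ (nᵢ · δxᵢ/xᵢ)².
  (2·δv/v)² = (2×0.0630)² = 0.0159;  (-1·δr/r)² = (-1×0.0570)² = 0.00325
δa_c/a_c = √(0.0191) = 0.138
a_c = 0.327 m/s^2, so δa_c = 0.138 × 0.327 = 0.0453 m/s^2.

0.0453 m/s^2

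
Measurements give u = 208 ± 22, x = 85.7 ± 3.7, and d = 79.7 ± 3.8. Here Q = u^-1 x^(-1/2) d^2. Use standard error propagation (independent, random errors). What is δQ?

0.475

Since Q is a product/quotient, work with relative uncertainties:
  (-1·δu/u)² = (-1×0.106)² = 0.0112;  (−½·δx/x)² = (-0.5×0.0432)² = 0.000466;  (2·δd/d)² = (2×0.0477)² = 0.00909
δQ/Q = √(0.0207) = 0.144
Q = 3.30, so δQ = 0.144 × 3.30 = 0.475.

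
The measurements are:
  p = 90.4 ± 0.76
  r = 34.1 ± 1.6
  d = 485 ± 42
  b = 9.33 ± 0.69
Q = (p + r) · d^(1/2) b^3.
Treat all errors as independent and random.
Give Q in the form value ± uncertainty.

(2.23 ± 0.504) × 10^6

Let u = p + r = 124. δu = √(δp² + δr²) = √(0.578 + 2.56) = 1.77, so δu/u = 0.0142.
Q is then a monomial in u, d, b:
δQ/Q = √((δu/u)² + (½·δd/d)² + (3·δb/b)²) = √(0.000202 + 0.00187 + 0.0492) = 0.226
Q = 2.23e+06, so δQ = 0.226 × 2.23e+06 = 5.04e+05.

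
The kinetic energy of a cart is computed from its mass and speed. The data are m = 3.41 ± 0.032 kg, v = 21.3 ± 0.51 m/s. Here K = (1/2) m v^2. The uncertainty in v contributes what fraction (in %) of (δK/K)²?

(δK/K)² = (1·δm/m)² + (2·δv/v)²
  m term: (1×0.00938)² = 8.81e-05
  v term: (2×0.0239)² = 0.00229
Total = 0.00238. Share from v = 0.00229/0.00238 = 0.963.

96.3%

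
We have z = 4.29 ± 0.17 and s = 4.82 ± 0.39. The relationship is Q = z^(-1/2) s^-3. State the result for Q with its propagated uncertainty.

0.00431 ± 0.00105

Since Q is a product/quotient, work with relative uncertainties:
  (−½·δz/z)² = (-0.5×0.0396)² = 0.000393;  (-3·δs/s)² = (-3×0.0809)² = 0.0589
δQ/Q = √(0.0593) = 0.244
Q = 0.00431, so δQ = 0.244 × 0.00431 = 0.00105.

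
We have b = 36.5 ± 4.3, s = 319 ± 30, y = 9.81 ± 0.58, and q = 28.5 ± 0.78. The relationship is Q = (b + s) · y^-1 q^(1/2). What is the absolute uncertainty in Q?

Let u = b + s = 356. δu = √(δb² + δs²) = √(18.5 + 900) = 30.3, so δu/u = 0.0853.
Q is then a monomial in u, y, q:
δQ/Q = √((δu/u)² + (-1·δy/y)² + (½·δq/q)²) = √(0.00727 + 0.00350 + 0.000187) = 0.105
Q = 193, so δQ = 0.105 × 193 = 20.2.

20.2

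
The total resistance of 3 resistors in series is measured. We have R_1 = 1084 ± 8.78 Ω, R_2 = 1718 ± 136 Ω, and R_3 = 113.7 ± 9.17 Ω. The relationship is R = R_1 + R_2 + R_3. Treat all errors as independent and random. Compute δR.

137 Ω

R is a linear combination, so absolute uncertainties add in quadrature:
  (δR_1)² = 77.1;  (δR_2)² = 18500;  (δR_3)² = 84.1
δR = √(18700) = 137 Ω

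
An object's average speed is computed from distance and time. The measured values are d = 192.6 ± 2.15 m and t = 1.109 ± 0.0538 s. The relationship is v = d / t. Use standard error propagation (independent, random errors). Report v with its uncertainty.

173.7 ± 8.65 m/s

Each factor contributes (exponent × relative error)² to (δv/v)²:
  (1·δd/d)² = (1×0.0112)² = 0.000125;  (-1·δt/t)² = (-1×0.0485)² = 0.00235
δv/v = √(0.00248) = 0.0498
v = 173.7 m/s, so δv = 0.0498 × 173.7 = 8.65 m/s.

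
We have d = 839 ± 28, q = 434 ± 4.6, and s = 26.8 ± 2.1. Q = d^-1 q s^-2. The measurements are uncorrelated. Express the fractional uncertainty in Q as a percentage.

Products/powers → add relative errors in quadrature, weighted by exponent:
  (-1·δd/d)² = (-1×0.0334)² = 0.00111;  (1·δq/q)² = (1×0.0106)² = 0.000112;  (-2·δs/s)² = (-2×0.0784)² = 0.0246
δQ/Q = √(0.0258) = 0.161

16.1%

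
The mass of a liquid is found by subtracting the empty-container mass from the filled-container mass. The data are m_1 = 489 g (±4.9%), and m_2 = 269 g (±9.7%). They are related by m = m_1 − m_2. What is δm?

m is a linear combination, so absolute uncertainties add in quadrature:
  (δm_1)² = 574;  (δm_2)² = 681
δm = √(1250) = 35.4 g

35.4 g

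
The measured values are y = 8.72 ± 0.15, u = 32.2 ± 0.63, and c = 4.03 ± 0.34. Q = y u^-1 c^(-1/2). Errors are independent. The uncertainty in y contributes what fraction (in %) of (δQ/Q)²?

12.0%

(δQ/Q)² = (1·δy/y)² + (-1·δu/u)² + (−½·δc/c)²
  y term: (1×0.0172)² = 0.000296
  u term: (-1×0.0196)² = 0.000383
  c term: (-0.5×0.0844)² = 0.00178
Total = 0.00246. Share from y = 0.000296/0.00246 = 0.120.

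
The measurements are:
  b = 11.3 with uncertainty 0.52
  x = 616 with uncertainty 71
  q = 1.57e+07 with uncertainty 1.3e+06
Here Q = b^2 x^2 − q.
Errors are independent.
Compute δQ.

1.21e+07

Let p = b^2·x^2 = 4.85e+07. δp/p = √((2·δb/b)² + (2·δx/x)²) = √(0.00847 + 0.0531) = 0.248, so δp = 1.2e+07.
Q = p − q: δQ = √(δp² + δq²) = √(1.45e+14 + 1.69e+12) = 1.21e+07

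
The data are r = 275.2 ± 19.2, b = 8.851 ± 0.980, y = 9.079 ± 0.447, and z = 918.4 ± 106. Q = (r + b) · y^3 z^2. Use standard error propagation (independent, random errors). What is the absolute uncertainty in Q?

Let u = r + b = 284.1. δu = √(δr² + δb²) = √(369 + 0.960) = 19.2, so δu/u = 0.0677.
Q is then a monomial in u, y, z:
δQ/Q = √((δu/u)² + (3·δy/y)² + (2·δz/z)²) = √(0.00458 + 0.0218 + 0.0533) = 0.282
Q = 1.793e+11, so δQ = 0.282 × 1.793e+11 = 5.06e+10.

5.06e+10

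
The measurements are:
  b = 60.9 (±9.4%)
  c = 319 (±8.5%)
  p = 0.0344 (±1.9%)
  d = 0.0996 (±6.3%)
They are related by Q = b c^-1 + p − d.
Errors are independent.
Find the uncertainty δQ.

0.0250

Let w = b·c^-1 = 0.191. δw/w = √((1·δb/b)² + (-1·δc/c)²) = √(0.00884 + 0.00723) = 0.127, so δw = 0.0242.
Q = w + p − d: δQ = √(δw² + δp² + δd²) = √(0.000585 + 4.27e-07 + 3.94e-05) = 0.0250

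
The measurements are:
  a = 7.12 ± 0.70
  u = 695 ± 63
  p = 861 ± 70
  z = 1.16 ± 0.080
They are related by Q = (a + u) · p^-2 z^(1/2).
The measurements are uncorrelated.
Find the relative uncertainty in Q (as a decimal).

Let w = a + u = 702. δw = √(δa² + δu²) = √(0.490 + 3970) = 63.0, so δw/w = 0.0897.
Q is then a monomial in w, p, z:
δQ/Q = √((δw/w)² + (-2·δp/p)² + (½·δz/z)²) = √(0.00805 + 0.0264 + 0.00119) = 0.189

0.189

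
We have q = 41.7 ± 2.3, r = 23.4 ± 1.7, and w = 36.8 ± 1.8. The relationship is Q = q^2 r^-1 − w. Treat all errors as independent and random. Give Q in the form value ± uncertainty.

Let p = q^2·r^-1 = 74.3. δp/p = √((2·δq/q)² + (-1·δr/r)²) = √(0.0122 + 0.00528) = 0.132, so δp = 9.82.
Q = p − w: δQ = √(δp² + δw²) = √(96.3 + 3.24) = 9.98
Q = 37.5.

37.5 ± 9.98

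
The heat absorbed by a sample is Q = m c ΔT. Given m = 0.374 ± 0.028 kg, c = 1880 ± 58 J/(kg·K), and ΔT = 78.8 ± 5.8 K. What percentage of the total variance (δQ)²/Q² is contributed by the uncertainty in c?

7.95%

(δQ/Q)² = (1·δm/m)² + (1·δc/c)² + (1·δΔT/ΔT)²
  m term: (1×0.0749)² = 0.00560
  c term: (1×0.0309)² = 0.000952
  ΔT term: (1×0.0736)² = 0.00542
Total = 0.0120. Share from c = 0.000952/0.0120 = 0.0795.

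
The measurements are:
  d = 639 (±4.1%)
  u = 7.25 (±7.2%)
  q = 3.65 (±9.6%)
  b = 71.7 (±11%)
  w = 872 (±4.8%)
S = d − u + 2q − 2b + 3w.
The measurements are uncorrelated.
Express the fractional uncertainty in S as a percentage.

For a sum/difference, combine absolute errors in quadrature:
  (δd)² = 686;  (δu)² = 0.272;  (2·δq)² = 0.491;  (2·δb)² = 249;  (3·δw)² = 15800
δS = √(16700) = 129
S = 3110, so δS/S = 129/3110 = 0.0415.

4.15%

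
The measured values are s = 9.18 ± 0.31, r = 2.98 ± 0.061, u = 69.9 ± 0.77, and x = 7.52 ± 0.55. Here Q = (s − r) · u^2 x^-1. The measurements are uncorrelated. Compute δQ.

Let w = s − r = 6.20. δw = √(δs² + δr²) = √(0.0961 + 0.00372) = 0.316, so δw/w = 0.0510.
Q is then a monomial in w, u, x:
δQ/Q = √((δw/w)² + (2·δu/u)² + (-1·δx/x)²) = √(0.00260 + 0.000485 + 0.00535) = 0.0918
Q = 4030, so δQ = 0.0918 × 4030 = 370.

370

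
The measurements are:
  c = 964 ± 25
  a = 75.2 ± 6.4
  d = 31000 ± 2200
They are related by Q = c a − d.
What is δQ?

Let p = c·a = 72500. δp/p = √((1·δc/c)² + (1·δa/a)²) = √(0.000673 + 0.00724) = 0.0890, so δp = 6450.
Q = p − d: δQ = √(δp² + δd²) = √(4.16e+07 + 4.84e+06) = 6810

6810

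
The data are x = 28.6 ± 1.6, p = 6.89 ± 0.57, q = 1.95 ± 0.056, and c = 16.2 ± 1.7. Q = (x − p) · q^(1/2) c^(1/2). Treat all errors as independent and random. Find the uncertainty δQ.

Let u = x − p = 21.7. δu = √(δx² + δp²) = √(2.56 + 0.325) = 1.70, so δu/u = 0.0782.
Q is then a monomial in u, q, c:
δQ/Q = √((δu/u)² + (½·δq/q)² + (½·δc/c)²) = √(0.00612 + 0.000206 + 0.00275) = 0.0953
Q = 122, so δQ = 0.0953 × 122 = 11.6.

11.6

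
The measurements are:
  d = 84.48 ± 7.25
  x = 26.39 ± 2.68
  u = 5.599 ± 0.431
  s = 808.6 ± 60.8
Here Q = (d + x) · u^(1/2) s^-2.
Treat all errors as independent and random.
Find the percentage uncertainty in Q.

17.0%

Let w = d + x = 110.9. δw = √(δd² + δx²) = √(52.6 + 7.18) = 7.73, so δw/w = 0.0697.
Q is then a monomial in w, u, s:
δQ/Q = √((δw/w)² + (½·δu/u)² + (-2·δs/s)²) = √(0.00486 + 0.00148 + 0.0226) = 0.170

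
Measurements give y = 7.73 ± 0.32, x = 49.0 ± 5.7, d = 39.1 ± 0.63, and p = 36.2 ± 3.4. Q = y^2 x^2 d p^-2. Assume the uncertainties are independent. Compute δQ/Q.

0.311

Products/powers → add relative errors in quadrature, weighted by exponent:
  (2·δy/y)² = (2×0.0414)² = 0.00685;  (2·δx/x)² = (2×0.116)² = 0.0541;  (1·δd/d)² = (1×0.0161)² = 0.000260;  (-2·δp/p)² = (-2×0.0939)² = 0.0353
δQ/Q = √(0.0965) = 0.311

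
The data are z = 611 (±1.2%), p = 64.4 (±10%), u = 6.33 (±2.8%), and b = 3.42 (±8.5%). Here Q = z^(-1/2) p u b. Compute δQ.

7.58

Relative error in a monomial: (δQ/Q)² = Σ (nᵢ · δxᵢ/xᵢ)².
  (−½·δz/z)² = (-0.5×0.0120)² = 3.6e-05;  (1·δp/p)² = (1×0.100)² = 0.0100;  (1·δu/u)² = (1×0.0280)² = 0.000784;  (1·δb/b)² = (1×0.0850)² = 0.00723
δQ/Q = √(0.0180) = 0.134
Q = 56.4, so δQ = 0.134 × 56.4 = 7.58.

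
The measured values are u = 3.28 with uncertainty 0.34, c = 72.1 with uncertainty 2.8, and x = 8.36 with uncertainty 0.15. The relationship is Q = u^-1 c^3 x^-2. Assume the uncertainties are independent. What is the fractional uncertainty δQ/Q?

Since Q is a product/quotient, work with relative uncertainties:
  (-1·δu/u)² = (-1×0.104)² = 0.0107;  (3·δc/c)² = (3×0.0388)² = 0.0136;  (-2·δx/x)² = (-2×0.0179)² = 0.00129
δQ/Q = √(0.0256) = 0.160

0.160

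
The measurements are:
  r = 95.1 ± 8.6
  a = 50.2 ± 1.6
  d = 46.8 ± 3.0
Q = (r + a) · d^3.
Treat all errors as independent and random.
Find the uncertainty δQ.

Let u = r + a = 145. δu = √(δr² + δa²) = √(74.0 + 2.56) = 8.75, so δu/u = 0.0602.
Q is then a monomial in u, d:
δQ/Q = √((δu/u)² + (3·δd/d)²) = √(0.00362 + 0.0370) = 0.202
Q = 1.49e+07, so δQ = 0.202 × 1.49e+07 = 3e+06.

3e+06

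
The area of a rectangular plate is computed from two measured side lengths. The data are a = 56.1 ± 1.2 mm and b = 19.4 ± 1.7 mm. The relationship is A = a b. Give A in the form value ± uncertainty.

Since A is a product/quotient, work with relative uncertainties:
  (1·δa/a)² = (1×0.0214)² = 0.000458;  (1·δb/b)² = (1×0.0876)² = 0.00768
δA/A = √(0.00814) = 0.0902
A = 1090 mm^2, so δA = 0.0902 × 1090 = 98.2 mm^2.

1090 ± 98.2 mm^2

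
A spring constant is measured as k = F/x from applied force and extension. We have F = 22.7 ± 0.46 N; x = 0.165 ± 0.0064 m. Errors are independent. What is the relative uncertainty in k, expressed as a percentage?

4.38%

Each factor contributes (exponent × relative error)² to (δk/k)²:
  (1·δF/F)² = (1×0.0203)² = 0.000411;  (-1·δx/x)² = (-1×0.0388)² = 0.00150
δk/k = √(0.00192) = 0.0438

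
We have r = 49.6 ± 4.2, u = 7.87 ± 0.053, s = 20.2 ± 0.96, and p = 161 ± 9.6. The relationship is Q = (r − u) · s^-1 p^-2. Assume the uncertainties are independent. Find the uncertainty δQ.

Let w = r − u = 41.7. δw = √(δr² + δu²) = √(17.6 + 0.00281) = 4.20, so δw/w = 0.101.
Q is then a monomial in w, s, p:
δQ/Q = √((δw/w)² + (-1·δs/s)² + (-2·δp/p)²) = √(0.0101 + 0.00226 + 0.0142) = 0.163
Q = 7.97e-05, so δQ = 0.163 × 7.97e-05 = 1.3e-05.

1.3e-05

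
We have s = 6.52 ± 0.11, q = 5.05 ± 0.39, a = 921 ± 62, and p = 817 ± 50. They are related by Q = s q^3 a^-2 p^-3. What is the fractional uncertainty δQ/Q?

Each factor contributes (exponent × relative error)² to (δQ/Q)²:
  (1·δs/s)² = (1×0.0169)² = 0.000285;  (3·δq/q)² = (3×0.0772)² = 0.0537;  (-2·δa/a)² = (-2×0.0673)² = 0.0181;  (-3·δp/p)² = (-3×0.0612)² = 0.0337
δQ/Q = √(0.106) = 0.325

0.325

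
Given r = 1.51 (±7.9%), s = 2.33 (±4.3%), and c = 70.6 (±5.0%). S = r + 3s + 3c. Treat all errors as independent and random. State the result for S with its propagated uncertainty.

S is a linear combination, so absolute uncertainties add in quadrature:
  (δr)² = 0.0142;  (3·δs)² = 0.0903;  (3·δc)² = 112
δS = √(112) = 10.6
S = 220.

220 ± 10.6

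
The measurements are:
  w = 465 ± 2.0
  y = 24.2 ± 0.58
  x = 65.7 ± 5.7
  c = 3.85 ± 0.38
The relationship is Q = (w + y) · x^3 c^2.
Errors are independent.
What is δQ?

Let u = w + y = 489. δu = √(δw² + δy²) = √(4.00 + 0.336) = 2.08, so δu/u = 0.00426.
Q is then a monomial in u, x, c:
δQ/Q = √((δu/u)² + (3·δx/x)² + (2·δc/c)²) = √(1.81e-05 + 0.0677 + 0.0390) = 0.327
Q = 2.06e+09, so δQ = 0.327 × 2.06e+09 = 6.72e+08.

6.72e+08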